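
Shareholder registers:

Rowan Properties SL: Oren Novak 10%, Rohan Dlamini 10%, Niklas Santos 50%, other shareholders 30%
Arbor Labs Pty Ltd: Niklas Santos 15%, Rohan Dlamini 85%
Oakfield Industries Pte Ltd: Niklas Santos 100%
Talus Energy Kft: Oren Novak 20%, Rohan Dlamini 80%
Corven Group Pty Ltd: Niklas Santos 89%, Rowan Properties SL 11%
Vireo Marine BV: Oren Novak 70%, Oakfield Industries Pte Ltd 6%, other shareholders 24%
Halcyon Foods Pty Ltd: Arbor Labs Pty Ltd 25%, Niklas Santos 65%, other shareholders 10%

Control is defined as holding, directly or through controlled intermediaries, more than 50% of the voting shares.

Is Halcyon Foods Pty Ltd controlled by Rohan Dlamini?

Rohan holds 85% of Arbor, so Rohan controls Arbor.
Rohan holds 80% of Talus, so Rohan controls Talus.
In Halcyon, Rohan's side holds only 25%, not > 50%.
So Rohan does not control Halcyon.

No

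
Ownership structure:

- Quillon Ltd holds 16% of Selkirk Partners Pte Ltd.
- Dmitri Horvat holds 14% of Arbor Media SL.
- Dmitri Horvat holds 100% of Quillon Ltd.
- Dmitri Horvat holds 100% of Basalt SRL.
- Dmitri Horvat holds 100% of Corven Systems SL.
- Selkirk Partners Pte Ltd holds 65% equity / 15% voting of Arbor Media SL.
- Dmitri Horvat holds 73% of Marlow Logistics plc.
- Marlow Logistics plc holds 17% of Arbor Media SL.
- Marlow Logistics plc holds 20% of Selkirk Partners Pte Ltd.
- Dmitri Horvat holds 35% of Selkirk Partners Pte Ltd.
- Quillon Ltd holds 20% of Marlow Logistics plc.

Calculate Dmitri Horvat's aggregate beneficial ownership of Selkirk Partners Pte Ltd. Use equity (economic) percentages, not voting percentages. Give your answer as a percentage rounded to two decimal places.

69.60%

Dmitri reaches Selkirk along 4 paths.
Direct stake: 35% = 35%.
Via Marlow: 73% × 20% = 14.6%.
Via Quillon → Marlow: 100% × 20% × 20% = 4%.
Via Quillon: 100% × 16% = 16%.
Total: 35% + 14.6% + 4% + 16% = 69.6%.
Rounded: 69.60%.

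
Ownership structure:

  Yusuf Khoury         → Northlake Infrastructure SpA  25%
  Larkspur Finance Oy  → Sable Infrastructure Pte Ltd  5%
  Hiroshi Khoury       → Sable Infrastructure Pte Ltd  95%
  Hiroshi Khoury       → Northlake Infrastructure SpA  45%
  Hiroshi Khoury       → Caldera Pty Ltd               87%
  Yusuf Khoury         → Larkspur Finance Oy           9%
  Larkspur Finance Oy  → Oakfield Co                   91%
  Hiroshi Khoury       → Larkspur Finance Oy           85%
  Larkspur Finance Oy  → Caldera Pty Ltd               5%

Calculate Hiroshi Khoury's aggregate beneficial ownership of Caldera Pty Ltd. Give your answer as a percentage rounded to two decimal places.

91.25%

Hiroshi reaches Caldera along 2 paths.
Direct stake: 87% = 87%.
Via Larkspur: 85% × 5% = 4.25%.
Total: 87% + 4.25% = 91.25%.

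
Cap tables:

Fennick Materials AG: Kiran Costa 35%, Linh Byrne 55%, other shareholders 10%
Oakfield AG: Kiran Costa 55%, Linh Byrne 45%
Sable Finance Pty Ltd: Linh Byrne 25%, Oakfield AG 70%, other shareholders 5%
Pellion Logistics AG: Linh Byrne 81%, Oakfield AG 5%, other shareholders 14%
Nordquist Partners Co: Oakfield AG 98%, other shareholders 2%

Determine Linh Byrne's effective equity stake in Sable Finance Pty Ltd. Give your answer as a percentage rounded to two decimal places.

56.50%

Linh reaches Sable along 2 paths.
Direct stake: 25% = 25%.
Via Oakfield: 45% × 70% = 31.5%.
Total: 25% + 31.5% = 56.5%.
Rounded: 56.50%.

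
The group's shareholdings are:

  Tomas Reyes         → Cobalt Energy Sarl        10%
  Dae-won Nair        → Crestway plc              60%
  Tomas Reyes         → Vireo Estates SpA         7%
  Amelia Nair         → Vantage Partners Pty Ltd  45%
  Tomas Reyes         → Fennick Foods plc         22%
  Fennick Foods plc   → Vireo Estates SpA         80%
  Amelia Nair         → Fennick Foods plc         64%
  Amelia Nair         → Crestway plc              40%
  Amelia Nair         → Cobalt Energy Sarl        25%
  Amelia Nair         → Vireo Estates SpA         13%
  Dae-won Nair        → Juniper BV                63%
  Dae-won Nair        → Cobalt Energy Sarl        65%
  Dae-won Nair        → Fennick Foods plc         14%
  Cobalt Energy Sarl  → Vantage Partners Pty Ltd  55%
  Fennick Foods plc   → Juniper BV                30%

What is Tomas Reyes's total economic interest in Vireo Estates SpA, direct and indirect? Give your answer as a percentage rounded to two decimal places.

24.60%

Tomas reaches Vireo along 2 paths.
Direct stake: 7% = 7%.
Via Fennick: 22% × 80% = 17.6%.
Total: 7% + 17.6% = 24.6%.
Rounded: 24.60%.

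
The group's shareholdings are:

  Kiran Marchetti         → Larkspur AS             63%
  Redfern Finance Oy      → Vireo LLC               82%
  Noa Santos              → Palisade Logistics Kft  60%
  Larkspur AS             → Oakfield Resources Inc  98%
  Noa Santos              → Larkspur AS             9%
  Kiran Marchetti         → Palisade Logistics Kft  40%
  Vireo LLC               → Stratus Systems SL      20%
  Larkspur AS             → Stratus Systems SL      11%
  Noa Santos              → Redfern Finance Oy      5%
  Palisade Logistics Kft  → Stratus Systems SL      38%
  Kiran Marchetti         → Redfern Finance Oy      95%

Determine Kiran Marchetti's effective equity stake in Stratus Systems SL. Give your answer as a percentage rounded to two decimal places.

Kiran reaches Stratus along 3 paths.
Via Larkspur: 63% × 11% = 6.93%.
Via Palisade: 40% × 38% = 15.2%.
Via Redfern → Vireo: 95% × 82% × 20% = 15.58%.
Total: 6.93% + 15.2% + 15.58% = 37.71%.

37.71%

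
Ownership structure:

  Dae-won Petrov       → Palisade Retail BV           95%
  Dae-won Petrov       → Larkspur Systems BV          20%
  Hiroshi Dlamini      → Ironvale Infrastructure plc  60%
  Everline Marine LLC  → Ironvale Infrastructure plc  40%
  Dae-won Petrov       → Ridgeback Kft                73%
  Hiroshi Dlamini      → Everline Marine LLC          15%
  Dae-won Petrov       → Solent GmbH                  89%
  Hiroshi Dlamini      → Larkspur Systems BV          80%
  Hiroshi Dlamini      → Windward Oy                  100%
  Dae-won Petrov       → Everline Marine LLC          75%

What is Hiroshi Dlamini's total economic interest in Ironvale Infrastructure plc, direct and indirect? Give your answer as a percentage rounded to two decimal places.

Hiroshi reaches Ironvale along 2 paths.
Via Everline: 15% × 40% = 6%.
Direct stake: 60% = 60%.
Total: 6% + 60% = 66%.
Rounded: 66.00%.

66.00%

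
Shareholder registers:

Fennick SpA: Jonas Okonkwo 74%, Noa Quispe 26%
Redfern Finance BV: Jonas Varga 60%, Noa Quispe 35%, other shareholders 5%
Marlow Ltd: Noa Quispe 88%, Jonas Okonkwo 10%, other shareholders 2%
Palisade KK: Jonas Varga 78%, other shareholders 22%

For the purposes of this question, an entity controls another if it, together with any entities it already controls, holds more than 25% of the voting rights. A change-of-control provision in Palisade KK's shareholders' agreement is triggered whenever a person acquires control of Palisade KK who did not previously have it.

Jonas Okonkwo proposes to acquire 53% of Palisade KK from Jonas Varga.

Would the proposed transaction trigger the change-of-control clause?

The purchase adds only to Jonas Okonkwo's holdings (Jonas Varga's stake shrinks), so Jonas Okonkwo is the only person who could newly come to control Palisade.
Jonas Okonkwo holds 74% of Fennick, so Jonas Okonkwo controls Fennick.
Neither Jonas Okonkwo nor any entity Jonas Okonkwo controls holds any voting interest in Palisade.
So before the transaction, Jonas Okonkwo does not control Palisade.
After the purchase, Jonas Okonkwo holds 53% of Palisade directly, and Jonas Varga's stake falls to 25%.
Jonas Okonkwo holds 53% of Palisade, so Jonas Okonkwo controls Palisade.
Jonas Okonkwo did not control Palisade before and does after, so the clause is triggered.

Yes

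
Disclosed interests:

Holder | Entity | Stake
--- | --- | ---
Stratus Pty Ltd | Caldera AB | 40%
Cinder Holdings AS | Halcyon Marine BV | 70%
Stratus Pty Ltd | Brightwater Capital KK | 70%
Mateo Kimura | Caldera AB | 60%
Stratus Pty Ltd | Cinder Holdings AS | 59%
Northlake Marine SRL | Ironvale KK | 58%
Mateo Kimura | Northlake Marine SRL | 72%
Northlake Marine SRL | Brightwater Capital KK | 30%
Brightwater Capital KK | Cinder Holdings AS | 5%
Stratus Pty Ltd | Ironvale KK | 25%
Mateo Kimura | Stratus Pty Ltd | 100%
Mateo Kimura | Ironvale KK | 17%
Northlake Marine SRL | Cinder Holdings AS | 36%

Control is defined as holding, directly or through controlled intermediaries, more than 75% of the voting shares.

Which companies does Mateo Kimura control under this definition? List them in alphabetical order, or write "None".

Caldera AB, Stratus Pty Ltd

Mateo holds 100% of Stratus, so Mateo controls Stratus.
Stratus and Mateo together hold 40% + 60% = 100% of Caldera, so Mateo controls Caldera.
No other company's threshold is met.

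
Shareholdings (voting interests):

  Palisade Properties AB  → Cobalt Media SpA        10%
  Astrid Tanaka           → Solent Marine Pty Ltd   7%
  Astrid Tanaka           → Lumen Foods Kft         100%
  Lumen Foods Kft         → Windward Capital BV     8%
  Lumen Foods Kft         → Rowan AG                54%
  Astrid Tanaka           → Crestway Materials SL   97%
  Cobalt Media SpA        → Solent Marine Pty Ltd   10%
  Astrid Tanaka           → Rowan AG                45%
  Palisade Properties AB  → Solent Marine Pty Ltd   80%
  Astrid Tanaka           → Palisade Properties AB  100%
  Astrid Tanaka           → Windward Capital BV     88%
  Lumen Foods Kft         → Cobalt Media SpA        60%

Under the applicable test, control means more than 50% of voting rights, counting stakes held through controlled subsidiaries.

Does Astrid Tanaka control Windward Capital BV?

Yes

Astrid holds 100% of Lumen, so Astrid controls Lumen.
Lumen and Astrid together hold 8% + 88% = 96% of Windward, so Astrid controls Windward.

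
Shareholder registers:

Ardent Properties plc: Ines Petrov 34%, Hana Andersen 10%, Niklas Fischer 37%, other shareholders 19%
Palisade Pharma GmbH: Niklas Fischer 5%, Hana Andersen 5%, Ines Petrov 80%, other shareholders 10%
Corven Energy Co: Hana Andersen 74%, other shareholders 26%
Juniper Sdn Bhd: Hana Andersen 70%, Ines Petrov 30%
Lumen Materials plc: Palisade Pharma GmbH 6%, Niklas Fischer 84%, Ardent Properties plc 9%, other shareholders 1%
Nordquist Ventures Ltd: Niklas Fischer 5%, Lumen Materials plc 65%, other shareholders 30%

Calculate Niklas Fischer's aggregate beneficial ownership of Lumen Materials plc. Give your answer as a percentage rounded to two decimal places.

87.63%

Niklas reaches Lumen along 3 paths.
Via Palisade: 5% × 6% = 0.3%.
Direct stake: 84% = 84%.
Via Ardent: 37% × 9% = 3.33%.
Total: 0.3% + 84% + 3.33% = 87.63%.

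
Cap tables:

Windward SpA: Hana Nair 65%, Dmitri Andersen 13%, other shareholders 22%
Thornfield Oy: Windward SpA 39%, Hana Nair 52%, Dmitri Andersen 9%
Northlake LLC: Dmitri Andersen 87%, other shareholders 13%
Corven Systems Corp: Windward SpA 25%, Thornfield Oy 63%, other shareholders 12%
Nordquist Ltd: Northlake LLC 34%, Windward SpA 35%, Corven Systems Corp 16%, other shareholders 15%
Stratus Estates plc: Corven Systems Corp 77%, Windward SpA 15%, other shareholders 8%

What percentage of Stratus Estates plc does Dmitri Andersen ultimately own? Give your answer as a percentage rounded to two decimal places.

Dmitri reaches Stratus along 4 paths.
Via Windward → Corven: 13% × 25% × 77% = 2.5025%.
Via Windward → Thornfield → Corven: 13% × 39% × 63% × 77% = 2.459457%.
Via Thornfield → Corven: 9% × 63% × 77% = 4.3659%.
Via Windward: 13% × 15% = 1.95%.
Total: 2.5025% + 2.459457% + 4.3659% + 1.95% = 11.277857%.
Rounded: 11.28%.

11.28%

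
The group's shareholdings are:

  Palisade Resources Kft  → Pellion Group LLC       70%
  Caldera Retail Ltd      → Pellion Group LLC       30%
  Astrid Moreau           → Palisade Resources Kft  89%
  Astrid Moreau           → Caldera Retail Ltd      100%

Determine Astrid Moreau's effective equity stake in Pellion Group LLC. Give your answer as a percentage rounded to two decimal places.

Astrid reaches Pellion along 2 paths.
Via Palisade: 89% × 70% = 62.3%.
Via Caldera: 100% × 30% = 30%.
Total: 62.3% + 30% = 92.3%.
Rounded: 92.30%.

92.30%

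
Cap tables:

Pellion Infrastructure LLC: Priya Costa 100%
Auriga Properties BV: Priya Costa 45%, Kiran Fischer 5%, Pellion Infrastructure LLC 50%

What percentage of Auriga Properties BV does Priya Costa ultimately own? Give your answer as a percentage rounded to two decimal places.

95.00%

Priya reaches Auriga along 2 paths.
Direct stake: 45% = 45%.
Via Pellion: 100% × 50% = 50%.
Total: 45% + 50% = 95%.
Rounded: 95.00%.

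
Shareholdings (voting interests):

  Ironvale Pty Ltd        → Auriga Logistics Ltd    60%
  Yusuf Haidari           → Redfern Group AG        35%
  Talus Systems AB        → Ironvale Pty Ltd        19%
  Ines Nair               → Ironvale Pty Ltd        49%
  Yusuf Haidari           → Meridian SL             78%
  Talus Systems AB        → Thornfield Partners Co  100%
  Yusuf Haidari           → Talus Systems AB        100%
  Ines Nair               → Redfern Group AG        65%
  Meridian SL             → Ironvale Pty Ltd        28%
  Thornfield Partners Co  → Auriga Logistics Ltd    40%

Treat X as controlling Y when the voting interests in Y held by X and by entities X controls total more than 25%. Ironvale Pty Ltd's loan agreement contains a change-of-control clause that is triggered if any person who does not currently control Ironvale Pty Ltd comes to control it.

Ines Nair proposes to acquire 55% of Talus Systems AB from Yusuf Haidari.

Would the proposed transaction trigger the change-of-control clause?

No

The purchase adds only to Ines's holdings (Yusuf's stake shrinks), so Ines is the only person who could newly come to control Ironvale.
Ines holds 49% of Ironvale, so Ines controls Ironvale.
So Ines already controls Ironvale before the transaction.
After the purchase, Ines holds 55% of Talus directly, and Yusuf's stake falls to 45%.
Ines controlled Ironvale already, so this is not a new person acquiring control; every other person's position is unchanged or reduced.
No new person acquires control, so the clause is not triggered.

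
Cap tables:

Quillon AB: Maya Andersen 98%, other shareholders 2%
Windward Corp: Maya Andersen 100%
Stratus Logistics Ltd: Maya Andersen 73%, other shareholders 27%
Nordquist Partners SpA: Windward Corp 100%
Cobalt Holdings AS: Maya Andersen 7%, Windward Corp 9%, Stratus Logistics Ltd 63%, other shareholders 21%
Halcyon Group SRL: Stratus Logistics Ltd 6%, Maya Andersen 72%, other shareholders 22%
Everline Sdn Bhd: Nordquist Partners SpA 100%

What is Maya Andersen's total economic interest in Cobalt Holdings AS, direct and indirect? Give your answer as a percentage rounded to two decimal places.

61.99%

Maya reaches Cobalt along 3 paths.
Direct stake: 7% = 7%.
Via Windward: 100% × 9% = 9%.
Via Stratus: 73% × 63% = 45.99%.
Total: 7% + 9% + 45.99% = 61.99%.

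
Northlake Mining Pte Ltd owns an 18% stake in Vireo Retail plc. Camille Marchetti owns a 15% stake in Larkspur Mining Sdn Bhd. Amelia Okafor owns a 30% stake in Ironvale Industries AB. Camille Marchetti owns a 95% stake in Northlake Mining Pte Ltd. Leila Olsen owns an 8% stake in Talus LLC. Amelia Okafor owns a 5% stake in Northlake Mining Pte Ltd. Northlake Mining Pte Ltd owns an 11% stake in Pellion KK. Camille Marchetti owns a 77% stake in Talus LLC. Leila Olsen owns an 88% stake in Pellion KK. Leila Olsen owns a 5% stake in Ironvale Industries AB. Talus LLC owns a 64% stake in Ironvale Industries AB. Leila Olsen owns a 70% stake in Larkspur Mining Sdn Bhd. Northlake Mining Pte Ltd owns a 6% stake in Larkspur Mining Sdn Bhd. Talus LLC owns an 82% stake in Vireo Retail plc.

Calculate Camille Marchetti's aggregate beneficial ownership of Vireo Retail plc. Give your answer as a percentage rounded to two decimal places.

80.24%

Camille reaches Vireo along 2 paths.
Via Talus: 77% × 82% = 63.14%.
Via Northlake: 95% × 18% = 17.1%.
Total: 63.14% + 17.1% = 80.24%.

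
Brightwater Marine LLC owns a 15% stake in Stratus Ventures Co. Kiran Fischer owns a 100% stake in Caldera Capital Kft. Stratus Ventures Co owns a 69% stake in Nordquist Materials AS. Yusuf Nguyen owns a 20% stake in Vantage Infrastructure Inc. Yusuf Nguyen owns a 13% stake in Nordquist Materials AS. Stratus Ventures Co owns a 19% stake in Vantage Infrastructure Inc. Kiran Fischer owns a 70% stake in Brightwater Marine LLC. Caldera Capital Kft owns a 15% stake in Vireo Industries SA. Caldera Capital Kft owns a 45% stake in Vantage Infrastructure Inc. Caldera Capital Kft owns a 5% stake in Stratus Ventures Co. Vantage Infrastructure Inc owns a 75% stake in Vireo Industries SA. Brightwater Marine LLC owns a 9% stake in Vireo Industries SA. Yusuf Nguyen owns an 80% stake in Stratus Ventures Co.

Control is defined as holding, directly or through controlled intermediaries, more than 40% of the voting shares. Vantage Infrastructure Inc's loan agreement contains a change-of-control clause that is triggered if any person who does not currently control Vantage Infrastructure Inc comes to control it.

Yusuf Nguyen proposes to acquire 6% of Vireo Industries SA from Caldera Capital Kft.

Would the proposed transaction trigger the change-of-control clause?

The purchase adds only to Yusuf's holdings (Caldera's stake shrinks), so Yusuf is the only person who could newly come to control Vantage.
Yusuf holds 80% of Stratus, so Yusuf controls Stratus.
Yusuf and Stratus together hold 13% + 69% = 82% of Nordquist, so Yusuf controls Nordquist.
In Vantage, Yusuf's side holds only 19% + 20% = 39%, not > 40%.
So before the transaction, Yusuf does not control Vantage.
After the purchase, Yusuf holds 6% of Vireo directly, and Caldera's stake falls to 9%.
Yusuf's side now holds 6% of Vireo, not > 40%, so Yusuf still does not control Vireo.
After the transaction, Yusuf's side holds 19% + 20% = 39% of Vantage, not > 40%, so Yusuf still does not control Vantage.
No new person acquires control, so the clause is not triggered.

No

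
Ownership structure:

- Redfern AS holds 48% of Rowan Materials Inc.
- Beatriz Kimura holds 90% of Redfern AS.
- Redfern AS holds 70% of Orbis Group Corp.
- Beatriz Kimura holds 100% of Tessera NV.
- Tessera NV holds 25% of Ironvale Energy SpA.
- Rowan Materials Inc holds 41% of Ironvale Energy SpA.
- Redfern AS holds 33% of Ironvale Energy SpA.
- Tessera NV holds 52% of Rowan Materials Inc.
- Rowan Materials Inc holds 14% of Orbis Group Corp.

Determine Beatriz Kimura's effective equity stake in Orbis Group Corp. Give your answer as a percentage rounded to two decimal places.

Beatriz reaches Orbis along 3 paths.
Via Tessera → Rowan: 100% × 52% × 14% = 7.28%.
Via Redfern → Rowan: 90% × 48% × 14% = 6.048%.
Via Redfern: 90% × 70% = 63%.
Total: 7.28% + 6.048% + 63% = 76.328%.
Rounded: 76.33%.

76.33%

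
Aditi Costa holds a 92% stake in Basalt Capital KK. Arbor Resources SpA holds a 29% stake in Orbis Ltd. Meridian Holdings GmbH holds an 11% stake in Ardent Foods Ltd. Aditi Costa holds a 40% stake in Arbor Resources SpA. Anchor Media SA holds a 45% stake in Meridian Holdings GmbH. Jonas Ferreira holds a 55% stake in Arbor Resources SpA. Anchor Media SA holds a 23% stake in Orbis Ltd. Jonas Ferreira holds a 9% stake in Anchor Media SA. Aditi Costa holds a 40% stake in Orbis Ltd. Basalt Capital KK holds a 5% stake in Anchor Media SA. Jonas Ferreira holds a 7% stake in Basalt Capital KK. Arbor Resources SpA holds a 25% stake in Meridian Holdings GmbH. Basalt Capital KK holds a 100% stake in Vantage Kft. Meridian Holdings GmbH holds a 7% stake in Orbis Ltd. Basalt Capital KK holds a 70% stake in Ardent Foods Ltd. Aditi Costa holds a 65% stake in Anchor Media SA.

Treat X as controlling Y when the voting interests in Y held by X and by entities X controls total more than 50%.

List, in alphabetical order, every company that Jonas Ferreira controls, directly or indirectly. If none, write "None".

Jonas holds 55% of Arbor, so Jonas controls Arbor.
No other company's threshold is met.

Arbor Resources SpA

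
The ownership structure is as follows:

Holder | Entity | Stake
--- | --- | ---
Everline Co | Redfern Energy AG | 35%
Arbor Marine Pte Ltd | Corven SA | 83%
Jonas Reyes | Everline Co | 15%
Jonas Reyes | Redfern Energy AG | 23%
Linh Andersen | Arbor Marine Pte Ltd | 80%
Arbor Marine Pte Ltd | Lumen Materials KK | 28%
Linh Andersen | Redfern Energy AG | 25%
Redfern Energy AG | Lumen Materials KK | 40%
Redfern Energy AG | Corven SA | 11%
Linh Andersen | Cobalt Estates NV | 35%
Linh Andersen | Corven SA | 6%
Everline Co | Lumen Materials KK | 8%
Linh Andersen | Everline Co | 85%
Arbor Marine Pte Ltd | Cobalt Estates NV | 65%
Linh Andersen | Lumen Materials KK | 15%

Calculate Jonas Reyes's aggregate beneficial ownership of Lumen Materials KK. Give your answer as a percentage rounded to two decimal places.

12.50%

Jonas reaches Lumen along 3 paths.
Via Everline → Redfern: 15% × 35% × 40% = 2.1%.
Via Redfern: 23% × 40% = 9.2%.
Via Everline: 15% × 8% = 1.2%.
Total: 2.1% + 9.2% + 1.2% = 12.5%.
Rounded: 12.50%.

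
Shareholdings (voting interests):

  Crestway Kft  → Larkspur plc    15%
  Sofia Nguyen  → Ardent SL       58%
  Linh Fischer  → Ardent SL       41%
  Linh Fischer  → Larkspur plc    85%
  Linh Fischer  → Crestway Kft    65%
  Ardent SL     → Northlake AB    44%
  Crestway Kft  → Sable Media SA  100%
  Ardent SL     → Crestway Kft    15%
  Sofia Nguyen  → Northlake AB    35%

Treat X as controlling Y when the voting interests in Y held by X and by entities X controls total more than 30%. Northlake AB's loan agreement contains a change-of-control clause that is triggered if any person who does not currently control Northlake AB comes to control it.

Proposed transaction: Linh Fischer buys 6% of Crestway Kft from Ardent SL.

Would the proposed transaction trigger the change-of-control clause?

The purchase adds only to Linh's holdings (Ardent's stake shrinks), so Linh is the only person who could newly come to control Northlake.
Linh holds 41% of Ardent, so Linh controls Ardent.
Ardent holds 44% of Northlake, so Linh controls Northlake.
So Linh already controls Northlake before the transaction.
After the purchase, Linh's direct stake in Crestway rises to 65% + 6% = 71%, and Ardent's stake falls to 9%.
Linh controlled Northlake already, so this is not a new person acquiring control; every other person's position is unchanged or reduced.
No new person acquires control, so the clause is not triggered.

No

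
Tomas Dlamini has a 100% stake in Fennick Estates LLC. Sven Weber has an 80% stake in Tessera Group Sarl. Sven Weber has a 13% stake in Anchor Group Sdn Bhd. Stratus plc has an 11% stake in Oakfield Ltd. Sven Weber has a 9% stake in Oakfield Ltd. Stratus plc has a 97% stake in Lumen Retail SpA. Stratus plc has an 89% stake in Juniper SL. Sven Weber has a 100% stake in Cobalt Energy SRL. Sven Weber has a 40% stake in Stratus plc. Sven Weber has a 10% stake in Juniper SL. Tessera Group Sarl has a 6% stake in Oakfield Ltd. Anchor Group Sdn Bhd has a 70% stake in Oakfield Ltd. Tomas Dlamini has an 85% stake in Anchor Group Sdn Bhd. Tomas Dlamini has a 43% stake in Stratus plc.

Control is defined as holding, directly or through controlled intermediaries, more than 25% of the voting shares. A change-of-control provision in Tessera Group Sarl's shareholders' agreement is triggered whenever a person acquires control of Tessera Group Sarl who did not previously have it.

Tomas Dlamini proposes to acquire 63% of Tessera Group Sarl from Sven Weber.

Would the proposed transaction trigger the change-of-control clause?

Yes

The purchase adds only to Tomas's holdings (Sven's stake shrinks), so Tomas is the only person who could newly come to control Tessera.
Tomas holds 85% of Anchor, so Tomas controls Anchor.
Tomas holds 100% of Fennick, so Tomas controls Fennick.
Tomas holds 43% of Stratus, so Tomas controls Stratus.
Anchor and Stratus together hold 70% + 11% = 81% of Oakfield, so Tomas controls Oakfield.
Stratus holds 89% of Juniper, so Tomas controls Juniper.
Stratus holds 97% of Lumen, so Tomas controls Lumen.
Neither Tomas nor any entity Tomas controls holds any voting interest in Tessera.
So before the transaction, Tomas does not control Tessera.
After the purchase, Tomas holds 63% of Tessera directly, and Sven's stake falls to 17%.
Tomas holds 63% of Tessera, so Tomas controls Tessera.
Tomas did not control Tessera before and does after, so the clause is triggered.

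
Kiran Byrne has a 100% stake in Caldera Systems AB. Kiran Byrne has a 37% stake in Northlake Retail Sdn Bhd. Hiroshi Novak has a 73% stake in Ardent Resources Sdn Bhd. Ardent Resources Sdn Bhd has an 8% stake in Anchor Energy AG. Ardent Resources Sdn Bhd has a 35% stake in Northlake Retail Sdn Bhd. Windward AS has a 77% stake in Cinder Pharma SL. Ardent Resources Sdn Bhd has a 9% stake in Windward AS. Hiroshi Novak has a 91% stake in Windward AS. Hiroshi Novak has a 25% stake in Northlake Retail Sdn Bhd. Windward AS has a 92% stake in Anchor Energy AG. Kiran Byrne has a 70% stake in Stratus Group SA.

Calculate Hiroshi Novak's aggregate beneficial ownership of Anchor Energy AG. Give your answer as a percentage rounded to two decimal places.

Hiroshi reaches Anchor along 3 paths.
Via Ardent: 73% × 8% = 5.84%.
Via Windward: 91% × 92% = 83.72%.
Via Ardent → Windward: 73% × 9% × 92% = 6.0444%.
Total: 5.84% + 83.72% + 6.0444% = 95.6044%.
Rounded: 95.60%.

95.60%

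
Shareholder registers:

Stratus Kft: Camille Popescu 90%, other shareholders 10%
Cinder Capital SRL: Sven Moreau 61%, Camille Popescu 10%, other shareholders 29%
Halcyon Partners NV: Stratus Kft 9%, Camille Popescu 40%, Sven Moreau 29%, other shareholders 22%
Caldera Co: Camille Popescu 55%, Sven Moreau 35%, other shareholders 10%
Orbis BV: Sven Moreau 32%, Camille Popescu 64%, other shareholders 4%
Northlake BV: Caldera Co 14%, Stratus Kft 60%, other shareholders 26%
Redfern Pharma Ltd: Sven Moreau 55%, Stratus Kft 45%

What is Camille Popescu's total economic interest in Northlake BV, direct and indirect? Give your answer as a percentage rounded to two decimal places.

61.70%

Camille reaches Northlake along 2 paths.
Via Caldera: 55% × 14% = 7.7%.
Via Stratus: 90% × 60% = 54%.
Total: 7.7% + 54% = 61.7%.
Rounded: 61.70%.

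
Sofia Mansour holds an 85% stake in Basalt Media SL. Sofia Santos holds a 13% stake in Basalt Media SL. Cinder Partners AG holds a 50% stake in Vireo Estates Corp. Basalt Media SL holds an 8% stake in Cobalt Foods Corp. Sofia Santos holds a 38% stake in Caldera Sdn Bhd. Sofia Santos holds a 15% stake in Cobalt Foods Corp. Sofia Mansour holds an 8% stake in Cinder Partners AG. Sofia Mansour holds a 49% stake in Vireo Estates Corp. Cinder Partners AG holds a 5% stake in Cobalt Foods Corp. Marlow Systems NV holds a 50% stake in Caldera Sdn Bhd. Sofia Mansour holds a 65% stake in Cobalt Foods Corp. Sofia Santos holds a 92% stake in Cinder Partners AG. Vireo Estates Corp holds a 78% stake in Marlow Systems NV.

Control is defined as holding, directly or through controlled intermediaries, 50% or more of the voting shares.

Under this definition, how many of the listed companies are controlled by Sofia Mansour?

2

Sofia Mansour holds 85% of Basalt, so Sofia Mansour controls Basalt.
Sofia Mansour and Basalt together hold 65% + 8% = 73% of Cobalt, so Sofia Mansour controls Cobalt.
No other company's threshold is met.
Sofia Mansour controls 2 companies.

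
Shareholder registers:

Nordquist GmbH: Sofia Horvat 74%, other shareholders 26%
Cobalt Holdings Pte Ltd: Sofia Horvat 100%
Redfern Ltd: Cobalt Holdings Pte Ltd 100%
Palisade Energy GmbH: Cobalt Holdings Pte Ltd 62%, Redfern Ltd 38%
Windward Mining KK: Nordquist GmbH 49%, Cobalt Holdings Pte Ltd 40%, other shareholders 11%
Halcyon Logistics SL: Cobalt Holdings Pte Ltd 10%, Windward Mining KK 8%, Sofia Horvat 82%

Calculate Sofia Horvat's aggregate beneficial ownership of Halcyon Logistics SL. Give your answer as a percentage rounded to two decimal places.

98.10%

Sofia reaches Halcyon along 4 paths.
Via Cobalt: 100% × 10% = 10%.
Via Nordquist → Windward: 74% × 49% × 8% = 2.9008%.
Via Cobalt → Windward: 100% × 40% × 8% = 3.2%.
Direct stake: 82% = 82%.
Total: 10% + 2.9008% + 3.2% + 82% = 98.1008%.
Rounded: 98.10%.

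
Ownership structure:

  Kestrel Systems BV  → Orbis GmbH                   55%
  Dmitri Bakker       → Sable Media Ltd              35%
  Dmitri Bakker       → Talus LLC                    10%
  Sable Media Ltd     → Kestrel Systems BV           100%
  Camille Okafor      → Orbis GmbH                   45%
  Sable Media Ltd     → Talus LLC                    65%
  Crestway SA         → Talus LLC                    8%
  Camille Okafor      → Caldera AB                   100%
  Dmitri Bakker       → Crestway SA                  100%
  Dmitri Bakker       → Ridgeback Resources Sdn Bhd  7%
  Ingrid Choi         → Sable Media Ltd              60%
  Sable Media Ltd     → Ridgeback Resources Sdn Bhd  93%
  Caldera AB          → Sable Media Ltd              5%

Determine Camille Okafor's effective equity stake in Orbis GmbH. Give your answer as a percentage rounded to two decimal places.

47.75%

Camille reaches Orbis along 2 paths.
Direct stake: 45% = 45%.
Via Caldera → Sable → Kestrel: 100% × 5% × 100% × 55% = 2.75%.
Total: 45% + 2.75% = 47.75%.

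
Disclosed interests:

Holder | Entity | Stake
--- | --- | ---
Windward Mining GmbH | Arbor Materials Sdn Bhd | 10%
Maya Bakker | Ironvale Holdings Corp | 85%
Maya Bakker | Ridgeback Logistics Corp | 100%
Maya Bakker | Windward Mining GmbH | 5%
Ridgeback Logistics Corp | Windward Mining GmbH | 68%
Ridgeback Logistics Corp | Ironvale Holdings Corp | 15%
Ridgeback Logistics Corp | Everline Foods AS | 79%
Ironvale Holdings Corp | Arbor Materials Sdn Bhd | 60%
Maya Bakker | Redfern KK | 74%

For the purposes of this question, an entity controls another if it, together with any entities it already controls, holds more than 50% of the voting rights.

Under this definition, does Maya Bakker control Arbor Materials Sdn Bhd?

Maya holds 100% of Ridgeback, so Maya controls Ridgeback.
Maya and Ridgeback together hold 85% + 15% = 100% of Ironvale, so Maya controls Ironvale.
Ridgeback and Maya together hold 68% + 5% = 73% of Windward, so Maya controls Windward.
Ironvale and Windward together hold 60% + 10% = 70% of Arbor, so Maya controls Arbor.

Yes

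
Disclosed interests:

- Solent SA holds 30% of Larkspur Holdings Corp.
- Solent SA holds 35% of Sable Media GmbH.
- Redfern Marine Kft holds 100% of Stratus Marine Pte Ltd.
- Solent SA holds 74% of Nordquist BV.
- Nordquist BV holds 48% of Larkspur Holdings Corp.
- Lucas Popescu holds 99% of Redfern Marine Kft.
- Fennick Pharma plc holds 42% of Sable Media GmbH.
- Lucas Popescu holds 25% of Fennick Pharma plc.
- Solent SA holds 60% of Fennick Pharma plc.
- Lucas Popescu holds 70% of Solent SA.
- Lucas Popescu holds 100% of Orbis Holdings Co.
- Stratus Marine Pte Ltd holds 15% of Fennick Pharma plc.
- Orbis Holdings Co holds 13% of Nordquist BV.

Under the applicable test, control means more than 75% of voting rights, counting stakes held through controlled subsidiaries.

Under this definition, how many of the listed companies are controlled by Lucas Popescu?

3

Lucas holds 99% of Redfern, so Lucas controls Redfern.
Lucas holds 100% of Orbis, so Lucas controls Orbis.
Redfern holds 100% of Stratus, so Lucas controls Stratus.
No other company's threshold is met.
Lucas controls 3 companies.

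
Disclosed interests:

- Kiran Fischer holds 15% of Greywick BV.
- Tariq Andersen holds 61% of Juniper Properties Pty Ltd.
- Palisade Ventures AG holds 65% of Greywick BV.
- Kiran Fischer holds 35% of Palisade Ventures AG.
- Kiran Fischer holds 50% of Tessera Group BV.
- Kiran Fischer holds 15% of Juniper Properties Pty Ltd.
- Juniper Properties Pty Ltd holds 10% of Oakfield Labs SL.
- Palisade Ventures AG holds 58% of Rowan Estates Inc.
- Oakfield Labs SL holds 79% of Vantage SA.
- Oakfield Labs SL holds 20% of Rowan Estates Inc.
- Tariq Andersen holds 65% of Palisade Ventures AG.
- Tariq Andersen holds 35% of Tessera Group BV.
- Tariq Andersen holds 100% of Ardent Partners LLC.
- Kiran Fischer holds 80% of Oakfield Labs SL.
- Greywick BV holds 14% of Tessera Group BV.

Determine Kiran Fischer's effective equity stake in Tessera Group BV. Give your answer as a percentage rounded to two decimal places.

Kiran reaches Tessera along 3 paths.
Via Greywick: 15% × 14% = 2.1%.
Via Palisade → Greywick: 35% × 65% × 14% = 3.185%.
Direct stake: 50% = 50%.
Total: 2.1% + 3.185% + 50% = 55.285%.
Rounded: 55.29%.

55.29%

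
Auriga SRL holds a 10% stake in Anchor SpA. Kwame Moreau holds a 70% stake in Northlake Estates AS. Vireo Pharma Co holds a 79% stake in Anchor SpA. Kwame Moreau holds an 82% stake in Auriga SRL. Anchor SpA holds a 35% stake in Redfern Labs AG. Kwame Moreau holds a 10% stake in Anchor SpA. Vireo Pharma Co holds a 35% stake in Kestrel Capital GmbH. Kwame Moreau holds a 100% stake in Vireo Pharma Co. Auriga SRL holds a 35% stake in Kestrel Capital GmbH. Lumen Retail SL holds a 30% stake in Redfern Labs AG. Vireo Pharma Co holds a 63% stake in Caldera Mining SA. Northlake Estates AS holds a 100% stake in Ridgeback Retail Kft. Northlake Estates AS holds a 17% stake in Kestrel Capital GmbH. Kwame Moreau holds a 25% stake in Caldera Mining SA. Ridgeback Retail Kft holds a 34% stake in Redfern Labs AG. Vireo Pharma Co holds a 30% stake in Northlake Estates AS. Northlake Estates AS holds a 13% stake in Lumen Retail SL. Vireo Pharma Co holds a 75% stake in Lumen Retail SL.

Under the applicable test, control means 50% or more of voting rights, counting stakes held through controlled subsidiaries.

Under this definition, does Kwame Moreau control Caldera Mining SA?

Yes

Kwame holds 100% of Vireo, so Kwame controls Vireo.
Vireo and Kwame together hold 63% + 25% = 88% of Caldera, so Kwame controls Caldera.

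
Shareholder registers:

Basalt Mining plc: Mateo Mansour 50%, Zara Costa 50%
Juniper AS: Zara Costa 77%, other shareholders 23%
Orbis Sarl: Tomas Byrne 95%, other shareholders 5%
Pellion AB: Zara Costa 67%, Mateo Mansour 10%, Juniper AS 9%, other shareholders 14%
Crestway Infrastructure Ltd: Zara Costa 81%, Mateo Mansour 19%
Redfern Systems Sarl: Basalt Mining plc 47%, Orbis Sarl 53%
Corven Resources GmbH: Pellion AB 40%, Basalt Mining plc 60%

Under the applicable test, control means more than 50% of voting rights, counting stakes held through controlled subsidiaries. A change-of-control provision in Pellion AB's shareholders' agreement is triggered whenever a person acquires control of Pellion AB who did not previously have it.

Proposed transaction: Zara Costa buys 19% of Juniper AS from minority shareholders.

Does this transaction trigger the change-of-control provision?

The purchase changes only Zara's holdings, so Zara is the only person who could newly come to control Pellion.
Zara holds 77% of Juniper, so Zara controls Juniper.
Zara and Juniper together hold 67% + 9% = 76% of Pellion, so Zara controls Pellion.
So Zara already controls Pellion before the transaction.
After the purchase, Zara's direct stake in Juniper rises to 77% + 19% = 96%.
Zara controlled Pellion already, so this is not a new person acquiring control; every other person's position is unchanged or reduced.
No new person acquires control, so the clause is not triggered.

No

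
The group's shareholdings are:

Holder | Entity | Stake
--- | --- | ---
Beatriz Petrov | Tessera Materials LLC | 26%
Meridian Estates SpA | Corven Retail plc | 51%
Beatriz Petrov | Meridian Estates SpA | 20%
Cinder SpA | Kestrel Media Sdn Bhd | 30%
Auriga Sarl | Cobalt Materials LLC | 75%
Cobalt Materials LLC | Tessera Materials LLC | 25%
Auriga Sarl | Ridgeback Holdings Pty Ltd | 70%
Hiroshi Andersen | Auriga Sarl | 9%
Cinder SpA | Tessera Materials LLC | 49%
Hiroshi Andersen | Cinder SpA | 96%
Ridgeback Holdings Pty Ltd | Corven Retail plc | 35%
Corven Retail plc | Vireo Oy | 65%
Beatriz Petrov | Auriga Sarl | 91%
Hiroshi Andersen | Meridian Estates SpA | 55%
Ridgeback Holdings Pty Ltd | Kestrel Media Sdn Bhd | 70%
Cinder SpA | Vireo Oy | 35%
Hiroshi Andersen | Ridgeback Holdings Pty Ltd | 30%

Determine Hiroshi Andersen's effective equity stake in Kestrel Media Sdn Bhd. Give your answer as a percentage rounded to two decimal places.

Hiroshi reaches Kestrel along 3 paths.
Via Ridgeback: 30% × 70% = 21%.
Via Auriga → Ridgeback: 9% × 70% × 70% = 4.41%.
Via Cinder: 96% × 30% = 28.8%.
Total: 21% + 4.41% + 28.8% = 54.21%.

54.21%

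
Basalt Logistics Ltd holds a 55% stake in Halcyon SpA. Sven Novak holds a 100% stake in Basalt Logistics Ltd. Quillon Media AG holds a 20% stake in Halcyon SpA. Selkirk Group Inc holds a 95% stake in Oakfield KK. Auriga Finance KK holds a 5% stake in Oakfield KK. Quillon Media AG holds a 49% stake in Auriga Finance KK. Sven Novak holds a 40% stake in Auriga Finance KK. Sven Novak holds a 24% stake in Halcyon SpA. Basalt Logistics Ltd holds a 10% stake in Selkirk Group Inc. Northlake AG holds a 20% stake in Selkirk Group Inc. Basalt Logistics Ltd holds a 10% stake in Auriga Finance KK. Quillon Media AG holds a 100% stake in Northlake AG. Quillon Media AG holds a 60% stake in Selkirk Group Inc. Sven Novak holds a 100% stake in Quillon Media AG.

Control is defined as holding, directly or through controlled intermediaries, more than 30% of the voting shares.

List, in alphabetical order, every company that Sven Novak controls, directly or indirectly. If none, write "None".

Sven holds 100% of Quillon, so Sven controls Quillon.
Sven holds 100% of Basalt, so Sven controls Basalt.
Quillon and Sven and Basalt together hold 20% + 24% + 55% = 99% of Halcyon, so Sven controls Halcyon.
Quillon and Basalt and Sven together hold 49% + 10% + 40% = 99% of Auriga, so Sven controls Auriga.
Quillon holds 100% of Northlake, so Sven controls Northlake.
Northlake and Basalt and Quillon together hold 20% + 10% + 60% = 90% of Selkirk, so Sven controls Selkirk.
Selkirk and Auriga together hold 95% + 5% = 100% of Oakfield, so Sven controls Oakfield.

Auriga Finance KK, Basalt Logistics Ltd, Halcyon SpA, Northlake AG, Oakfield KK, Quillon Media AG, Selkirk Group Inc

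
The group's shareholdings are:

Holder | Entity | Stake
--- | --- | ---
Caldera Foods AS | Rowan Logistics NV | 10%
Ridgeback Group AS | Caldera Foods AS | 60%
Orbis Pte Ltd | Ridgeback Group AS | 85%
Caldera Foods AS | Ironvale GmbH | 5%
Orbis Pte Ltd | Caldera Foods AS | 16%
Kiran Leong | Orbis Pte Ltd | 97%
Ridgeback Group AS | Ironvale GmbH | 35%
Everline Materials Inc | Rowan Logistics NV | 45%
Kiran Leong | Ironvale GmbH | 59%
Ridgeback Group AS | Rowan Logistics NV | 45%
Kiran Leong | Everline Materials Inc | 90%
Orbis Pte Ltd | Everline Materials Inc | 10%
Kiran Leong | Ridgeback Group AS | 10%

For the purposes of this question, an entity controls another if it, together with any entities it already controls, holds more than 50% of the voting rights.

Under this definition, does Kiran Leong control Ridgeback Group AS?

Yes

Kiran holds 97% of Orbis, so Kiran controls Orbis.
Orbis and Kiran together hold 85% + 10% = 95% of Ridgeback, so Kiran controls Ridgeback.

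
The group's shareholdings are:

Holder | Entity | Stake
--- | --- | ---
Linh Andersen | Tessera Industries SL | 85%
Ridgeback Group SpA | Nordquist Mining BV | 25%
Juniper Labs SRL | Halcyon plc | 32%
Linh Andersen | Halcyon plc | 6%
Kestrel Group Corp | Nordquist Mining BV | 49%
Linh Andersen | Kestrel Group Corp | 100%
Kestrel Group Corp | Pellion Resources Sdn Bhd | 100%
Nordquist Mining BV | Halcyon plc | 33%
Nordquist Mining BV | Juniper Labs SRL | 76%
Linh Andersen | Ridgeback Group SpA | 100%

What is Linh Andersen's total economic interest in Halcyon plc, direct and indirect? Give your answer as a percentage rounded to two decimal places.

Linh reaches Halcyon along 5 paths.
Direct stake: 6% = 6%.
Via Kestrel → Nordquist: 100% × 49% × 33% = 16.17%.
Via Ridgeback → Nordquist: 100% × 25% × 33% = 8.25%.
Via Kestrel → Nordquist → Juniper: 100% × 49% × 76% × 32% = 11.9168%.
Via Ridgeback → Nordquist → Juniper: 100% × 25% × 76% × 32% = 6.08%.
Total: 6% + 16.17% + 8.25% + 11.9168% + 6.08% = 48.4168%.
Rounded: 48.42%.

48.42%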